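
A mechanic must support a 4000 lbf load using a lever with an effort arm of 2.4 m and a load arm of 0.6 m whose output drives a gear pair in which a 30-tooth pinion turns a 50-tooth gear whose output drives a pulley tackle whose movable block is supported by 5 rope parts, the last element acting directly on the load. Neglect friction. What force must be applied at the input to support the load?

120 lbf

Lever MA = effort arm / load arm = 2.4/0.6 = 4.
Gear pair MA = 50/30 = 1.6667.
Block-and-tackle MA = number of supporting rope parts = 5.
Combined ideal MA = 4 × 1.6667 × 5 = 33.333.
Effort = load / MA = 4000 / 33.333 = 120 lbf.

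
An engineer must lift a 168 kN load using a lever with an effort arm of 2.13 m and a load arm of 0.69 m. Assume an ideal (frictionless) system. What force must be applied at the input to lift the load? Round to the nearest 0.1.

Lever MA = effort arm / load arm = 2.13/0.69 = 3.087.
Effort = load / MA = 168 / 3.087 = 54.423 kN.

54.4 kN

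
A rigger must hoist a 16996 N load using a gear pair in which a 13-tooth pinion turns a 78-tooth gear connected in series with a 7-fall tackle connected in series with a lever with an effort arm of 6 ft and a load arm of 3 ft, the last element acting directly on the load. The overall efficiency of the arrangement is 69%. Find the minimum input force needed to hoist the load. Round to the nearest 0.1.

Gear pair MA = 78/13 = 6.
Block-and-tackle MA = number of supporting rope parts = 7.
Lever MA = effort arm / load arm = 6/3 = 2.
Combined ideal MA = 6 × 7 × 2 = 84.
Actual MA = 84 × 0.69 = 57.96.
Effort = load / actual MA = 16996 / 57.96 = 293.24 N.

293.2 N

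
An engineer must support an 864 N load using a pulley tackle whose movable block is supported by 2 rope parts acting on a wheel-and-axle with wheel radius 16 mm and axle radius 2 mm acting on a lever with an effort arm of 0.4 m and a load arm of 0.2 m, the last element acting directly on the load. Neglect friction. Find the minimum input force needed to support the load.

Block-and-tackle MA = number of supporting rope parts = 2.
Wheel-and-axle MA = R/r = 16/2 = 8.
Lever MA = effort arm / load arm = 0.4/0.2 = 2.
Combined ideal MA = 2 × 8 × 2 = 32.
Effort = load / MA = 864 / 32 = 27 N.

27 N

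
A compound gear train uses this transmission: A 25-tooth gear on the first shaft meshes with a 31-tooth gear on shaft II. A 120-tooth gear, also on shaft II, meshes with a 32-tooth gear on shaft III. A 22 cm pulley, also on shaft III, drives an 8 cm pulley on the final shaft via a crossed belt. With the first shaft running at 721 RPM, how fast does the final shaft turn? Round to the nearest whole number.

5996 RPM

Gear mesh: ratio = 31/25 = 1.24, so shaft II turns at 721 / 1.24 = 581.45 RPM.
Gear mesh: ratio = 32/120 = 0.26667, so shaft III turns at 581.45 / 0.26667 = 2180.4 RPM.
Belt: ratio = 8/22 = 0.36364, so the final shaft turns at 2180.4 / 0.36364 = 5996.2 RPM.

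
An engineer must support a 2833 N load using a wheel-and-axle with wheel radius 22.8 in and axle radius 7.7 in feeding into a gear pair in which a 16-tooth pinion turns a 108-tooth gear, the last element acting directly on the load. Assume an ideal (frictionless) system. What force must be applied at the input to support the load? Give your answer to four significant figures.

Wheel-and-axle MA = R/r = 22.8/7.7 = 2.961.
Gear pair MA = 108/16 = 6.75.
Combined ideal MA = 2.961 × 6.75 = 19.987.
Effort = load / MA = 2833 / 19.987 = 141.74 N.

141.7 N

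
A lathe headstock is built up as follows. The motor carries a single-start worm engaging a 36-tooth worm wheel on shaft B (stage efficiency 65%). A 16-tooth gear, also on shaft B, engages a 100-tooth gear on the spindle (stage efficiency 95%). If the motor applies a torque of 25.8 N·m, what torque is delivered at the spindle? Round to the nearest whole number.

3585 N·m

After the worm (36/1): 25.8 × 36 × 0.65 = 603.72 N·m
After the gear mesh (100/16): 603.72 × 6.25 × 0.95 = 3584.6 N·m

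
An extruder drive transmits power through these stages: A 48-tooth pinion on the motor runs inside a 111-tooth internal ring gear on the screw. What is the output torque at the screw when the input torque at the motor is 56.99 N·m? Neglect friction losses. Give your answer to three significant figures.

132 N·m

Internal gear: ratio = 111/48 = 2.3125; torque at the screw = 56.99 × 2.3125 = 131.79 N·m.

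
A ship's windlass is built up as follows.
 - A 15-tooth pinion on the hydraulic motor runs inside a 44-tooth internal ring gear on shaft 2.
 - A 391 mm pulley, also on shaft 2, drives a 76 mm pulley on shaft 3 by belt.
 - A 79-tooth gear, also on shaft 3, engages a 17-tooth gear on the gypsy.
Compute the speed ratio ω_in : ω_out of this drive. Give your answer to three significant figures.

Each stage contributes driven/driver: internal gear 44/15 = 2.9333, belt 76/391 = 0.19437, gear mesh 17/79 = 0.21519.
Overall: 2.9333 × 0.19437 × 0.21519 = 0.12269.

0.123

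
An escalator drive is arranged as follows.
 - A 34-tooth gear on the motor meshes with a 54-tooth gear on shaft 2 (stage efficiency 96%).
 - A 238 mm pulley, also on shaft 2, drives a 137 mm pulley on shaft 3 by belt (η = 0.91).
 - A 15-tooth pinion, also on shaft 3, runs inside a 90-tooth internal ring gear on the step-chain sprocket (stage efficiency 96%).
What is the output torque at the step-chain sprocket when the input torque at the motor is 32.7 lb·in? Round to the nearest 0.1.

150.4 lb·in

gear mesh 54/34 = 1.5882 → τ = 32.7·1.5882·0.96 = 49.858 lb·in
belt 137/238 = 0.57563 → τ = 49.858·0.57563·0.91 = 26.117 lb·in
internal gear 90/15 = 6 → τ = 26.117·6·0.96 = 150.43 lb·in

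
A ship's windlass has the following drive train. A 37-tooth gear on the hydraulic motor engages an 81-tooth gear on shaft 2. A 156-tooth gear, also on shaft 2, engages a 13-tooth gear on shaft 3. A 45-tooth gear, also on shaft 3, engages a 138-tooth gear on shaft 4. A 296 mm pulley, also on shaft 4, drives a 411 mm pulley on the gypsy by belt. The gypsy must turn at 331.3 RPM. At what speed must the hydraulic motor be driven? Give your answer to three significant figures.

257 RPM

Overall ratio R = 2.1892 × 0.083333 × 3.0667 × 1.3885 = 0.77682.
Required input speed = output speed × R = 331.3 × 0.77682 = 257.36 RPM.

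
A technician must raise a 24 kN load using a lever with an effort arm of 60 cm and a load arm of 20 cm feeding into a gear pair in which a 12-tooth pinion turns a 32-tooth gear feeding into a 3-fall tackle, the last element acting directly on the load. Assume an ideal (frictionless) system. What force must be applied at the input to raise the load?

1 kN

Lever MA = effort arm / load arm = 60/20 = 3.
Gear pair MA = 32/12 = 2.6667.
Block-and-tackle MA = number of supporting rope parts = 3.
Combined ideal MA = 3 × 2.6667 × 3 = 24.
Effort = load / MA = 24 / 24 = 1 kN.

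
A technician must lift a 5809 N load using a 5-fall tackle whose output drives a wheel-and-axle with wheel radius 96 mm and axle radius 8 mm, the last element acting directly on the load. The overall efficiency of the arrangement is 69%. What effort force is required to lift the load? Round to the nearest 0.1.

140.3 N

Block-and-tackle MA = number of supporting rope parts = 5.
Wheel-and-axle MA = R/r = 96/8 = 12.
Combined ideal MA = 5 × 12 = 60.
Actual MA = 60 × 0.69 = 41.4.
Effort = load / actual MA = 5809 / 41.4 = 140.31 N.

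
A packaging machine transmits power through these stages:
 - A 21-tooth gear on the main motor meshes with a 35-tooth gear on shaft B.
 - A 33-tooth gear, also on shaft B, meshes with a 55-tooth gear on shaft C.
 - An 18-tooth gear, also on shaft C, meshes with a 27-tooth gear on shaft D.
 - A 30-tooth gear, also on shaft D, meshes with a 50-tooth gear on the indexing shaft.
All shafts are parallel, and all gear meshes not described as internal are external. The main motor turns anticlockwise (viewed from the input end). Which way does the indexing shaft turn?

the main motor → shaft B: external mesh, 1 reversal → CW.
shaft B → shaft C: external mesh, 1 reversal → CCW.
shaft C → shaft D: external mesh, 1 reversal → CW.
shaft D → the indexing shaft: external mesh, 1 reversal → CCW.
4 reversals in total — an even number — so the indexing shaft turns the same way as the main motor.

anticlockwise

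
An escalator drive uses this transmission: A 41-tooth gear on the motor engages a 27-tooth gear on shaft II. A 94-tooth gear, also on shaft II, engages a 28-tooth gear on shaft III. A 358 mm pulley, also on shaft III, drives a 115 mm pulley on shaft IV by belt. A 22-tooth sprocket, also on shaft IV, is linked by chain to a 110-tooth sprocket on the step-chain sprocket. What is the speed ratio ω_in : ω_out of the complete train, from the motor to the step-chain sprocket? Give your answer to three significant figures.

Each stage contributes driven/driver: gear mesh 27/41 = 0.65854, gear mesh 28/94 = 0.29787, belt 115/358 = 0.32123, chain 110/22 = 5.
Overall: 0.65854 × 0.29787 × 0.32123 × 5 = 0.31506.

0.315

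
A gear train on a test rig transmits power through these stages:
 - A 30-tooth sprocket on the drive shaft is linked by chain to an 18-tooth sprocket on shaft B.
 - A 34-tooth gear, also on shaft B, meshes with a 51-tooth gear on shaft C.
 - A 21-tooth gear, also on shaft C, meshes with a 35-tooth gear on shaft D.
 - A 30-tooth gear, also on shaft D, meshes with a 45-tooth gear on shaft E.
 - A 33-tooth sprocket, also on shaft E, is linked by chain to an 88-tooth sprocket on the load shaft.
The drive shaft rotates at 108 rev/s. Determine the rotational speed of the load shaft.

the drive shaft → shaft B (chain, 18/30): 108 ÷ 0.6 = 180 rev/s
shaft B → shaft C (gear mesh, 51/34): 180 ÷ 1.5 = 120 rev/s
shaft C → shaft D (gear mesh, 35/21): 120 ÷ 1.6667 = 72 rev/s
shaft D → shaft E (gear mesh, 45/30): 72 ÷ 1.5 = 48 rev/s
shaft E → the load shaft (chain, 88/33): 48 ÷ 2.6667 = 18 rev/s

18 rev/s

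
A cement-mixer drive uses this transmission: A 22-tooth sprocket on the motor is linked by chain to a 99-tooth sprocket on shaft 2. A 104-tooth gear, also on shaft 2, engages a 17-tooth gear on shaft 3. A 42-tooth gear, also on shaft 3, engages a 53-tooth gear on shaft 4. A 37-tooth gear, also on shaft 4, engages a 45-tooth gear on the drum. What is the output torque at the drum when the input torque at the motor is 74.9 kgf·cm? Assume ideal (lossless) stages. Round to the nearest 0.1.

Chain: ratio = 99/22 = 4.5; torque at shaft 2 = 74.9 × 4.5 = 337.05 kgf·cm.
Gear mesh: ratio = 17/104 = 0.16346; torque at shaft 3 = 337.05 × 0.16346 = 55.095 kgf·cm.
Gear mesh: ratio = 53/42 = 1.2619; torque at shaft 4 = 55.095 × 1.2619 = 69.524 kgf·cm.
Gear mesh: ratio = 45/37 = 1.2162; torque at the drum = 69.524 × 1.2162 = 84.557 kgf·cm.

84.6 kgf·cm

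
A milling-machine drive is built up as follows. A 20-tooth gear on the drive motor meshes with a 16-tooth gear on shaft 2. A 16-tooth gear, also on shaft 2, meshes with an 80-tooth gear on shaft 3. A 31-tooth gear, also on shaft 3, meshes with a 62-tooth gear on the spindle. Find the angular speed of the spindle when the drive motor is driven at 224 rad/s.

Gear mesh: ratio = 16/20 = 0.8, so shaft 2 turns at 224 / 0.8 = 280 rad/s.
Gear mesh: ratio = 80/16 = 5, so shaft 3 turns at 280 / 5 = 56 rad/s.
Gear mesh: ratio = 62/31 = 2, so the spindle turns at 56 / 2 = 28 rad/s.

28 rad/s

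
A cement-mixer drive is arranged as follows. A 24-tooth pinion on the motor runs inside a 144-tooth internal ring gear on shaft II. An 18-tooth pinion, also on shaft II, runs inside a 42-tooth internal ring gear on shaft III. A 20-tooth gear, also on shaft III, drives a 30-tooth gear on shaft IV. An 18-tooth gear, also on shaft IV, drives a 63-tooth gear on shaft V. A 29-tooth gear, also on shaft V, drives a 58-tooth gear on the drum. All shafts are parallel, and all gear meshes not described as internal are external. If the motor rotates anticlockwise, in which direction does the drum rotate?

clockwise

the motor → shaft II: internal mesh, same direction → CCW.
shaft II → shaft III: internal mesh, same direction → CCW.
shaft III → shaft IV: external mesh, 1 reversal → CW.
shaft IV → shaft V: external mesh, 1 reversal → CCW.
shaft V → the drum: external mesh, 1 reversal → CW.
3 reversals in total — an odd number — so the drum turns opposite to the motor.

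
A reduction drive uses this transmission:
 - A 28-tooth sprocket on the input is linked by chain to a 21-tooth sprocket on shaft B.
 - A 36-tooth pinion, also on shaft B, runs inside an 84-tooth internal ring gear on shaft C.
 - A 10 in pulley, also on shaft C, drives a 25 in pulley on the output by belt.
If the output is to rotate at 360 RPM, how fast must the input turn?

Overall ratio R = 0.75 × 2.3333 × 2.5 = 4.375.
Required input speed = output speed × R = 360 × 4.375 = 1575 RPM.

1575 RPM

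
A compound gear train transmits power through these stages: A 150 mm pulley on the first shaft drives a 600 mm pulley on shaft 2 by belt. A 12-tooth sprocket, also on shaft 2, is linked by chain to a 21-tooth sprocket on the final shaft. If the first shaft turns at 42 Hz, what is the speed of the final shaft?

the first shaft → shaft 2 (belt, 600/150): 42 ÷ 4 = 10.5 Hz
shaft 2 → the final shaft (chain, 21/12): 10.5 ÷ 1.75 = 6 Hz

6 Hz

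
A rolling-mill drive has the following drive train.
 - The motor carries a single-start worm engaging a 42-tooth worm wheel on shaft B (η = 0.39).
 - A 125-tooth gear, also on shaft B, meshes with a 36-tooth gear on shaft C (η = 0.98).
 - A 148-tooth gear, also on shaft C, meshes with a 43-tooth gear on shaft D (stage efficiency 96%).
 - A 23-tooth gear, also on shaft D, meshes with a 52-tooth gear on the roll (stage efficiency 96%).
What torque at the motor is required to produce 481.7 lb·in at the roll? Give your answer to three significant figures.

172 lb·in

Overall ratio R = 42 × 0.288 × 0.29054 × 2.2609 = 7.9456; overall efficiency η = 0.39 × 0.98 × 0.96 × 0.96 = 0.3522.
Input torque = output torque / (R × η) = 481.7 / (7.9456 × 0.3522) = 172.12 lb·in.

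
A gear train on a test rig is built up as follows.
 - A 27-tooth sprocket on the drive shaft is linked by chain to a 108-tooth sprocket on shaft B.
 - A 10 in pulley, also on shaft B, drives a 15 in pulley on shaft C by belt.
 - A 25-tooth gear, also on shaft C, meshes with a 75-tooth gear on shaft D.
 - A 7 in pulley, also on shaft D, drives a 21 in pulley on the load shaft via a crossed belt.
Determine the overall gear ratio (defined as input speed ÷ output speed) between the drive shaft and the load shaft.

54

Each stage contributes driven/driver: chain 108/27 = 4, belt 15/10 = 1.5, gear mesh 75/25 = 3, belt 21/7 = 3.
Overall: 4 × 1.5 × 3 × 3 = 54.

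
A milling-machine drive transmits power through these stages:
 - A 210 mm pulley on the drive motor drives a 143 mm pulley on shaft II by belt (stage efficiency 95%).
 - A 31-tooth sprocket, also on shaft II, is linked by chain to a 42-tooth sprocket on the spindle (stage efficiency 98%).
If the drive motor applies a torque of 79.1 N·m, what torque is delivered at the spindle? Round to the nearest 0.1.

67.9 N·m

After the belt (143/210): 79.1 × 0.68095 × 0.95 = 51.17 N·m
After the chain (42/31): 51.17 × 1.3548 × 0.98 = 67.941 N·m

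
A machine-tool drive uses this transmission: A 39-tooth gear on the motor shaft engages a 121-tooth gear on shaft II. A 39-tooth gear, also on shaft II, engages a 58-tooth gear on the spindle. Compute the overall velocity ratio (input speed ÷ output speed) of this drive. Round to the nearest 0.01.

4.61

Each stage contributes driven/driver: gear mesh 121/39 = 3.1026, gear mesh 58/39 = 1.4872.
Overall: 3.1026 × 1.4872 = 4.6141.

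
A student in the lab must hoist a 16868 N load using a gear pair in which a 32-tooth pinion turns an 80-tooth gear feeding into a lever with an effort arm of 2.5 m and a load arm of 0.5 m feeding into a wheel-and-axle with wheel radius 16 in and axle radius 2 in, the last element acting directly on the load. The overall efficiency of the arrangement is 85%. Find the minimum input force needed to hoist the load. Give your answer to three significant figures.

198 N

Gear pair MA = 80/32 = 2.5.
Lever MA = effort arm / load arm = 2.5/0.5 = 5.
Wheel-and-axle MA = R/r = 16/2 = 8.
Combined ideal MA = 2.5 × 5 × 8 = 100.
Actual MA = 100 × 0.85 = 85.
Effort = load / actual MA = 16868 / 85 = 198.45 N.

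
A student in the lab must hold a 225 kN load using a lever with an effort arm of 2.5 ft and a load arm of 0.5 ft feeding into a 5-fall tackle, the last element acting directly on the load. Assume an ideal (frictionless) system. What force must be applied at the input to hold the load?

Lever MA = effort arm / load arm = 2.5/0.5 = 5.
Block-and-tackle MA = number of supporting rope parts = 5.
Combined ideal MA = 5 × 5 = 25.
Effort = load / MA = 225 / 25 = 9 kN.

9 kN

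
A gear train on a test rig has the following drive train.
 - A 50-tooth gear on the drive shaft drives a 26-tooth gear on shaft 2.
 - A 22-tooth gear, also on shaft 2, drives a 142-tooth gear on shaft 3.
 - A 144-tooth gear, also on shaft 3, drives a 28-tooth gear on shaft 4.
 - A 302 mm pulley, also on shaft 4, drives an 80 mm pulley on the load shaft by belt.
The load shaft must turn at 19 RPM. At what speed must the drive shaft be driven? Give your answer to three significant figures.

Overall ratio R = 0.52 × 6.4545 × 0.19444 × 0.2649 = 0.17288.
Required input speed = output speed × R = 19 × 0.17288 = 3.2847 RPM.

3.28 RPM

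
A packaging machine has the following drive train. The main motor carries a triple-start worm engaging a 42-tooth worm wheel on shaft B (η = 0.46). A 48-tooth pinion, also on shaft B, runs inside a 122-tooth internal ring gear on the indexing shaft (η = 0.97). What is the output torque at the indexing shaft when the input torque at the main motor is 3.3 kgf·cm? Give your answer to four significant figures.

52.40 kgf·cm

Worm: ratio = 42/3 = 14; torque at shaft B = 3.3 × 14 × 0.46 = 21.252 kgf·cm.
Internal gear: ratio = 122/48 = 2.5417; torque at the indexing shaft = 21.252 × 2.5417 × 0.97 = 52.395 kgf·cm.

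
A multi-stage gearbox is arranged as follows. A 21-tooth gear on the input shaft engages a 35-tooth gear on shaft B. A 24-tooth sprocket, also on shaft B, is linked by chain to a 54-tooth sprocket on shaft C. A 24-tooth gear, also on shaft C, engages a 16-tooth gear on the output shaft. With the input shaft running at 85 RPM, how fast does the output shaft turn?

34 RPM

the input shaft → shaft B (gear mesh, 35/21): 85 ÷ 1.6667 = 51 RPM
shaft B → shaft C (chain, 54/24): 51 ÷ 2.25 = 22.667 RPM
shaft C → the output shaft (gear mesh, 16/24): 22.667 ÷ 0.66667 = 34 RPM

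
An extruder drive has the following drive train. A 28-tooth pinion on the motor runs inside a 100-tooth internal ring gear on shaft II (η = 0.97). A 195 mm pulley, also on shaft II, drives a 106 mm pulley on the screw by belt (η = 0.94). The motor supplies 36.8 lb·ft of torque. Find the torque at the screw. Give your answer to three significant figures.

65.1 lb·ft

internal gear 100/28 = 3.5714 → τ = 36.8·3.5714·0.97 = 127.49 lb·ft
belt 106/195 = 0.54359 → τ = 127.49·0.54359·0.94 = 65.142 lb·ft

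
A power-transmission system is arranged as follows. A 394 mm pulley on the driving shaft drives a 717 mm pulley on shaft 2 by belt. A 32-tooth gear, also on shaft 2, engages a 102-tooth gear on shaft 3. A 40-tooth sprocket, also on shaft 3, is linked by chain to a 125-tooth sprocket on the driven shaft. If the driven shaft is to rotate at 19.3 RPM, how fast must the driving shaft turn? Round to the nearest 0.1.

349.8 RPM

Overall ratio R = 1.8198 × 3.1875 × 3.125 = 18.127.
Required input speed = output speed × R = 19.3 × 18.127 = 349.85 RPM.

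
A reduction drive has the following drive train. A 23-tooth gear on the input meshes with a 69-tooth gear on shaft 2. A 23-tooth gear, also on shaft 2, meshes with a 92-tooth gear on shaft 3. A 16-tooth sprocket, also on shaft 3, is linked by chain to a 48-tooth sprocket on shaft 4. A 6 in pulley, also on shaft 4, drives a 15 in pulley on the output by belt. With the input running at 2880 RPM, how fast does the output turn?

gear mesh 69/23 = 3 → 2880/3 = 960 RPM
gear mesh 92/23 = 4 → 960/4 = 240 RPM
chain 48/16 = 3 → 240/3 = 80 RPM
belt 15/6 = 2.5 → 80/2.5 = 32 RPM

32 RPM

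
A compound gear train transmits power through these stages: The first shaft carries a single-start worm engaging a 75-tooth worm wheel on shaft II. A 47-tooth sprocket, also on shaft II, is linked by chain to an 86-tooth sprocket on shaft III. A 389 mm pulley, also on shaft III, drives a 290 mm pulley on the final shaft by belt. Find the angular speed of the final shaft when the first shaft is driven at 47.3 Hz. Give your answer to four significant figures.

the first shaft → shaft II (worm, 75/1): 47.3 ÷ 75 = 0.63067 Hz
shaft II → shaft III (chain, 86/47): 0.63067 ÷ 1.8298 = 0.34467 Hz
shaft III → the final shaft (belt, 290/389): 0.34467 ÷ 0.7455 = 0.46233 Hz

0.4623 Hz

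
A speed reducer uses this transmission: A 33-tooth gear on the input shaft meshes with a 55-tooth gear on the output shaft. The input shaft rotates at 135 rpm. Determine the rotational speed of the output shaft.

81 rpm

the input shaft → the output shaft (gear mesh, 55/33): 135 ÷ 1.6667 = 81 rpm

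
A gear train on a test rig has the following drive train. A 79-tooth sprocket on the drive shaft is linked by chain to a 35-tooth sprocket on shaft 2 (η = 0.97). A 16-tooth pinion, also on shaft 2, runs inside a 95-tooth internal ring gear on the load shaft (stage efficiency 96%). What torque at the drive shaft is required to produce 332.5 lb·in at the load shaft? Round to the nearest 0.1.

Overall ratio R = 0.44304 × 5.9375 = 2.6305; overall efficiency η = 0.97 × 0.96 = 0.9312.
Input torque = output torque / (R × η) = 332.5 / (2.6305 × 0.9312) = 135.74 lb·in.

135.7 lb·in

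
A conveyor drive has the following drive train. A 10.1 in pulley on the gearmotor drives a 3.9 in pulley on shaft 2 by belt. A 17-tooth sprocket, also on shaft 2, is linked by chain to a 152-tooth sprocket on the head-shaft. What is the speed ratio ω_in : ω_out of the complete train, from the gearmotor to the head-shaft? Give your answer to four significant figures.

Each stage contributes driven/driver: belt 3.9/10.1 = 0.38614, chain 152/17 = 8.9412.
Overall: 0.38614 × 8.9412 = 3.4525.

3.453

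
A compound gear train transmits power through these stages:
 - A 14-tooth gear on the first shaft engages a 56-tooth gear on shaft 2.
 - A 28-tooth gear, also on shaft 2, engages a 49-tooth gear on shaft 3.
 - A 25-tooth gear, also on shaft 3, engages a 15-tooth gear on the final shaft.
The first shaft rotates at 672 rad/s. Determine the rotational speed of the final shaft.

160 rad/s

Gear mesh: ratio = 56/14 = 4, so shaft 2 turns at 672 / 4 = 168 rad/s.
Gear mesh: ratio = 49/28 = 1.75, so shaft 3 turns at 168 / 1.75 = 96 rad/s.
Gear mesh: ratio = 15/25 = 0.6, so the final shaft turns at 96 / 0.6 = 160 rad/s.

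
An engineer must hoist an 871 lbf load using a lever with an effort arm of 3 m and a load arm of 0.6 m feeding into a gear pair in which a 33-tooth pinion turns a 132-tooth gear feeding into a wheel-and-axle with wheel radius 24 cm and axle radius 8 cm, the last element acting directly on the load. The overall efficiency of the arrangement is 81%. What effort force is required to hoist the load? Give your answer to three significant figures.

17.9 lbf

Lever MA = effort arm / load arm = 3/0.6 = 5.
Gear pair MA = 132/33 = 4.
Wheel-and-axle MA = R/r = 24/8 = 3.
Combined ideal MA = 5 × 4 × 3 = 60.
Actual MA = 60 × 0.81 = 48.6.
Effort = load / actual MA = 871 / 48.6 = 17.922 lbf.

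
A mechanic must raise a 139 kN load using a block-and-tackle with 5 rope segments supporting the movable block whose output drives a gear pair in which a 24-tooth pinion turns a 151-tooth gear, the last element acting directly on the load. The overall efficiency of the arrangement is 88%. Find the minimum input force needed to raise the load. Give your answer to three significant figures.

5.02 kN

Block-and-tackle MA = number of supporting rope parts = 5.
Gear pair MA = 151/24 = 6.2917.
Combined ideal MA = 5 × 6.2917 = 31.458.
Actual MA = 31.458 × 0.88 = 27.683.
Effort = load / actual MA = 139 / 27.683 = 5.0211 kN.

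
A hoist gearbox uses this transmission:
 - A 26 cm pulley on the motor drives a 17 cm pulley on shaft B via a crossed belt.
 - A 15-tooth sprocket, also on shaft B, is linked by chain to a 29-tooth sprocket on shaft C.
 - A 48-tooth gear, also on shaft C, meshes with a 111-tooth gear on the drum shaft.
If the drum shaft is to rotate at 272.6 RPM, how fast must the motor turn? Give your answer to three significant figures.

Overall ratio R = 0.65385 × 1.9333 × 2.3125 = 2.9232.
Required input speed = output speed × R = 272.6 × 2.9232 = 796.87 RPM.

797 RPM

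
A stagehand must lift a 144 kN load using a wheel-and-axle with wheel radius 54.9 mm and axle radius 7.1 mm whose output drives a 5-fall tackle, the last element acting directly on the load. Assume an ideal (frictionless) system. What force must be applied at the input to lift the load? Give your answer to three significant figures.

Wheel-and-axle MA = R/r = 54.9/7.1 = 7.7324.
Block-and-tackle MA = number of supporting rope parts = 5.
Combined ideal MA = 7.7324 × 5 = 38.662.
Effort = load / MA = 144 / 38.662 = 3.7246 kN.

3.72 kN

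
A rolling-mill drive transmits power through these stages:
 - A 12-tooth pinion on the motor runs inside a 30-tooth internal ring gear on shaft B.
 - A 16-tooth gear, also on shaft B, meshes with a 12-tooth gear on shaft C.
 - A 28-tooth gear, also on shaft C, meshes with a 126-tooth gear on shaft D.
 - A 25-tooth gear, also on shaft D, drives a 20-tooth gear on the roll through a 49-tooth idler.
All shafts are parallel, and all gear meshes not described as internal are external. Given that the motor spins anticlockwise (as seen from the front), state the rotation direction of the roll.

the motor → shaft B: internal mesh, same direction → CCW.
shaft B → shaft C: external mesh, 1 reversal → CW.
shaft C → shaft D: external mesh, 1 reversal → CCW.
shaft D → the roll: driver → idler → driven is 2 external meshes, 2 reversals → CCW.
4 reversals in total — an even number — so the roll turns the same way as the motor.

anticlockwise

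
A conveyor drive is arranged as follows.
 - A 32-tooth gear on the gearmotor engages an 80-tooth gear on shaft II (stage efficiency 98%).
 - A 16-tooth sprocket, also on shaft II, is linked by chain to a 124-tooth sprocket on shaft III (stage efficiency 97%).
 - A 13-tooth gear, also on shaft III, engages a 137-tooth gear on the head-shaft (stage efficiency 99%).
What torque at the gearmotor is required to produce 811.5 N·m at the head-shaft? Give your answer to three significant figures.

4.22 N·m

Overall ratio R = 2.5 × 7.75 × 10.538 = 204.18; overall efficiency η = 0.98 × 0.97 × 0.99 = 0.9411.
Input torque = output torque / (R × η) = 811.5 / (204.18 × 0.9411) = 4.2232 N·m.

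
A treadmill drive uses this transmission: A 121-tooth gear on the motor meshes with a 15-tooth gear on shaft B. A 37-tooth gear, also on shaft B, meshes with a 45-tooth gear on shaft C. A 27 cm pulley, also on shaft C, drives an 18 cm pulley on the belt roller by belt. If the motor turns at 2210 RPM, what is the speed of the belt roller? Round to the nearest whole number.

the motor → shaft B (gear mesh, 15/121): 2210 ÷ 0.12397 = 17827 RPM
shaft B → shaft C (gear mesh, 45/37): 17827 ÷ 1.2162 = 14658 RPM
shaft C → the belt roller (belt, 18/27): 14658 ÷ 0.66667 = 21987 RPM

21987 RPM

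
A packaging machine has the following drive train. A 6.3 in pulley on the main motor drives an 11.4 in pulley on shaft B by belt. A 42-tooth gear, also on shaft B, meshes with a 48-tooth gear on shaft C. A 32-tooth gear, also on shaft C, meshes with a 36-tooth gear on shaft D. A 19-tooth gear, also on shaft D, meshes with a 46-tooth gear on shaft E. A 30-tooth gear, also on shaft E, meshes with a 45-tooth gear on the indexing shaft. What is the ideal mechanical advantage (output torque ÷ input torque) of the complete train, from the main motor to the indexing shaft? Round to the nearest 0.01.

8.45

Each stage contributes driven/driver: belt 11.4/6.3 = 1.8095, gear mesh 48/42 = 1.1429, gear mesh 36/32 = 1.125, gear mesh 46/19 = 2.4211, gear mesh 45/30 = 1.5.
Overall: 1.8095 × 1.1429 × 1.125 × 2.4211 × 1.5 = 8.449.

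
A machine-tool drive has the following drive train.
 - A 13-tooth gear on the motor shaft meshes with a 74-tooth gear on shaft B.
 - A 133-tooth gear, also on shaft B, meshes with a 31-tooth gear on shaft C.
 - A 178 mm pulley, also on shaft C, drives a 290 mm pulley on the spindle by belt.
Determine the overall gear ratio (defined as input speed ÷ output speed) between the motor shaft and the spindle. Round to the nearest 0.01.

Each stage contributes driven/driver: gear mesh 74/13 = 5.6923, gear mesh 31/133 = 0.23308, belt 290/178 = 1.6292.
Overall: 5.6923 × 0.23308 × 1.6292 = 2.1616.

2.16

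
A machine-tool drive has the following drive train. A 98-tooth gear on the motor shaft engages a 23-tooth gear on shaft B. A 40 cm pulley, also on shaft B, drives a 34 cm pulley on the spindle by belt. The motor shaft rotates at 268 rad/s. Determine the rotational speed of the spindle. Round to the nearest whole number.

Gear mesh: ratio = 23/98 = 0.23469, so shaft B turns at 268 / 0.23469 = 1141.9 rad/s.
Belt: ratio = 34/40 = 0.85, so the spindle turns at 1141.9 / 0.85 = 1343.4 rad/s.

1343 rad/s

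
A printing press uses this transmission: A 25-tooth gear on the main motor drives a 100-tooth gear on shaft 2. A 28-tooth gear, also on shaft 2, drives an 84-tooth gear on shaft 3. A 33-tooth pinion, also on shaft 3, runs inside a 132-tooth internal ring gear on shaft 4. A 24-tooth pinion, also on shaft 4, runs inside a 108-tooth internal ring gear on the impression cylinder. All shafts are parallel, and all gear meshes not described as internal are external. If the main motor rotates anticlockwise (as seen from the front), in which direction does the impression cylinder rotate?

the main motor → shaft 2: external mesh, 1 reversal → CW.
shaft 2 → shaft 3: external mesh, 1 reversal → CCW.
shaft 3 → shaft 4: internal mesh, same direction → CCW.
shaft 4 → the impression cylinder: internal mesh, same direction → CCW.
2 reversals in total — an even number — so the impression cylinder turns the same way as the main motor.

anticlockwise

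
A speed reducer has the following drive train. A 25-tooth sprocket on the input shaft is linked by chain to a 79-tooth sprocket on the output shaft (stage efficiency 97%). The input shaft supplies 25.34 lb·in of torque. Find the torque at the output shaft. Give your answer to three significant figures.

chain 79/25 = 3.16 → τ = 25.34·3.16·0.97 = 77.672 lb·in

77.7 lb·in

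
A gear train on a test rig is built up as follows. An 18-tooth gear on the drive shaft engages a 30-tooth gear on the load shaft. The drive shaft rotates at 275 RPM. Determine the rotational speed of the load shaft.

Gear mesh: ratio = 30/18 = 1.6667, so the load shaft turns at 275 / 1.6667 = 165 RPM.

165 RPM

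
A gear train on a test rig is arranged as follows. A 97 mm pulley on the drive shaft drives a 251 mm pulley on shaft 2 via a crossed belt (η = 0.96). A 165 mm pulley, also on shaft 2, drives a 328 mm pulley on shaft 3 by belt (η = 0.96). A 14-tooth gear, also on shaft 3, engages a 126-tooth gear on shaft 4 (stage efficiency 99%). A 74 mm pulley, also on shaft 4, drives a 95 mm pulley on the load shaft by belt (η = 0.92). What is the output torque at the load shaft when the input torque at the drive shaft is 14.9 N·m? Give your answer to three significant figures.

After the belt (251/97): 14.9 × 2.5876 × 0.96 = 37.013 N·m
After the belt (328/165): 37.013 × 1.9879 × 0.96 = 70.635 N·m
After the gear mesh (126/14): 70.635 × 9 × 0.99 = 629.36 N·m
After the belt (95/74): 629.36 × 1.2838 × 0.92 = 743.32 N·m

743 N·m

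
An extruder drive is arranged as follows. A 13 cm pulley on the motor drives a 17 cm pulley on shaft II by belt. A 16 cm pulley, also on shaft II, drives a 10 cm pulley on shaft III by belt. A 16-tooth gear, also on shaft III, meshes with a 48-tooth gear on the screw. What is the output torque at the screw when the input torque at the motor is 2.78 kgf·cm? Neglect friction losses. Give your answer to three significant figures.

6.82 kgf·cm

After the belt (17/13): 2.78 × 1.3077 = 3.6354 kgf·cm
After the belt (10/16): 3.6354 × 0.625 = 2.2721 kgf·cm
After the gear mesh (48/16): 2.2721 × 3 = 6.8163 kgf·cm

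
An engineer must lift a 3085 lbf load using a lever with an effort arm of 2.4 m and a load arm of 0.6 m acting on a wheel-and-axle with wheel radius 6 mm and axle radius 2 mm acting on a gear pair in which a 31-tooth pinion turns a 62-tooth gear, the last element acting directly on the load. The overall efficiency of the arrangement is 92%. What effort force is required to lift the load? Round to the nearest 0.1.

139.7 lbf

Lever MA = effort arm / load arm = 2.4/0.6 = 4.
Wheel-and-axle MA = R/r = 6/2 = 3.
Gear pair MA = 62/31 = 2.
Combined ideal MA = 4 × 3 × 2 = 24.
Actual MA = 24 × 0.92 = 22.08.
Effort = load / actual MA = 3085 / 22.08 = 139.72 lbf.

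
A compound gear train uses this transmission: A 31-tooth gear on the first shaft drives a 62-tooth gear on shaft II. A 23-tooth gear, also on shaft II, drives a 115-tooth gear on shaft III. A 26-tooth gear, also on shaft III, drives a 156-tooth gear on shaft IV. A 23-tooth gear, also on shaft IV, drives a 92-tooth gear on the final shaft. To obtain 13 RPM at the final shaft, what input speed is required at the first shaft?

3120 RPM

Overall ratio R = 2 × 5 × 6 × 4 = 240.
Required input speed = output speed × R = 13 × 240 = 3120 RPM.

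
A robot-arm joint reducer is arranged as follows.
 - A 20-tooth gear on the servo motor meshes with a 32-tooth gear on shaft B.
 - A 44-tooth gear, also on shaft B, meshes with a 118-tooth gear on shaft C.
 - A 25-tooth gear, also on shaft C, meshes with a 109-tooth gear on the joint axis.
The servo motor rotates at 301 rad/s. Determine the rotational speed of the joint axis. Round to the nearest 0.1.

16.1 rad/s

gear mesh 32/20 = 1.6 → 301/1.6 = 188.12 rad/s
gear mesh 118/44 = 2.6818 → 188.12/2.6818 = 70.148 rad/s
gear mesh 109/25 = 4.36 → 70.148/4.36 = 16.089 rad/s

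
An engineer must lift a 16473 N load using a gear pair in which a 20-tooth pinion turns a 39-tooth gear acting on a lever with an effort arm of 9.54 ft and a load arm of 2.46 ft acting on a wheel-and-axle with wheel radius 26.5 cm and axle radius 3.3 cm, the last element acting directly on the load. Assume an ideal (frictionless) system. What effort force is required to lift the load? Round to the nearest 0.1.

Gear pair MA = 39/20 = 1.95.
Lever MA = effort arm / load arm = 9.54/2.46 = 3.878.
Wheel-and-axle MA = R/r = 26.5/3.3 = 8.0303.
Combined ideal MA = 1.95 × 3.878 × 8.0303 = 60.727.
Effort = load / MA = 16473 / 60.727 = 271.26 N.

271.3 N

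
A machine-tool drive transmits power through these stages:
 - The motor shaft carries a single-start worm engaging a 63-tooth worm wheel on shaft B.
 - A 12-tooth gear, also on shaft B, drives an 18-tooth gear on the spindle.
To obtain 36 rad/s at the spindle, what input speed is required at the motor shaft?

Overall ratio R = 63 × 1.5 = 94.5.
Required input speed = output speed × R = 36 × 94.5 = 3402 rad/s.

3402 rad/s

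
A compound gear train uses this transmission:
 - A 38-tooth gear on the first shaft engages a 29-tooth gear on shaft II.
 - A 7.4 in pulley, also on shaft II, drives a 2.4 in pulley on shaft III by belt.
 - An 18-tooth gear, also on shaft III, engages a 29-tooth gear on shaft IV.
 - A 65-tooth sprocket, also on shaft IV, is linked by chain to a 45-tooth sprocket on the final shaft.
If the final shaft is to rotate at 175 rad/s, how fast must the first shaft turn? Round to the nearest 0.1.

48.3 rad/s

Overall ratio R = 0.76316 × 0.32432 × 1.6111 × 0.69231 = 0.27607.
Required input speed = output speed × R = 175 × 0.27607 = 48.312 rad/s.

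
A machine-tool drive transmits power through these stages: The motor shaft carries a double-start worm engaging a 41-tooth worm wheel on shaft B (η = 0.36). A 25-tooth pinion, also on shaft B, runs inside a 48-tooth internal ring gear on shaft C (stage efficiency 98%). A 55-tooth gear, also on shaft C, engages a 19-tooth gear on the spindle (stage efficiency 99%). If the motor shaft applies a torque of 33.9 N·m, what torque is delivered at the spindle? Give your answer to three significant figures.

After the worm (41/2): 33.9 × 20.5 × 0.36 = 250.18 N·m
After the internal gear (48/25): 250.18 × 1.92 × 0.98 = 470.74 N·m
After the gear mesh (19/55): 470.74 × 0.34545 × 0.99 = 160.99 N·m

161 N·m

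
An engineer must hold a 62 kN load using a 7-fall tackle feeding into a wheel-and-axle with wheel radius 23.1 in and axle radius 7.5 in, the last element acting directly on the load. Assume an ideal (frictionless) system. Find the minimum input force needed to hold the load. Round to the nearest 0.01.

2.88 kN

Block-and-tackle MA = number of supporting rope parts = 7.
Wheel-and-axle MA = R/r = 23.1/7.5 = 3.08.
Combined ideal MA = 7 × 3.08 = 21.56.
Effort = load / MA = 62 / 21.56 = 2.8757 kN.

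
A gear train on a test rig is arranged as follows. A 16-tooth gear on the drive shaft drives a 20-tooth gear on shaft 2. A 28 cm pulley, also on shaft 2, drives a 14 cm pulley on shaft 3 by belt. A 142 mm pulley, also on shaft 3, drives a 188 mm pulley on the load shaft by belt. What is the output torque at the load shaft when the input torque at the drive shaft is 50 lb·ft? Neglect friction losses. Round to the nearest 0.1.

41.4 lb·ft

Gear mesh: ratio = 20/16 = 1.25; torque at shaft 2 = 50 × 1.25 = 62.5 lb·ft.
Belt: ratio = 14/28 = 0.5; torque at shaft 3 = 62.5 × 0.5 = 31.25 lb·ft.
Belt: ratio = 188/142 = 1.3239; torque at the load shaft = 31.25 × 1.3239 = 41.373 lb·ft.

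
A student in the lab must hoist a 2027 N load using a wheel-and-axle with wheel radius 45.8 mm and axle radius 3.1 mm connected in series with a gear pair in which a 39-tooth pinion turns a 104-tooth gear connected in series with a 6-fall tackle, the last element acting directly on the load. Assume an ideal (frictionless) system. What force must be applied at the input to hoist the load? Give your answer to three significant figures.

8.57 N

Wheel-and-axle MA = R/r = 45.8/3.1 = 14.774.
Gear pair MA = 104/39 = 2.6667.
Block-and-tackle MA = number of supporting rope parts = 6.
Combined ideal MA = 14.774 × 2.6667 × 6 = 236.39.
Effort = load / MA = 2027 / 236.39 = 8.5749 N.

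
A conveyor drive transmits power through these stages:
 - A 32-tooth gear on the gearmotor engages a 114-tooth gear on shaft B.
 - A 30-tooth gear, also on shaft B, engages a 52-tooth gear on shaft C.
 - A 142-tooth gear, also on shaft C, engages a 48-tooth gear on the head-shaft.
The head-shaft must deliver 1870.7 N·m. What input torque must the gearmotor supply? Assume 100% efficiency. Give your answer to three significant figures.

896 N·m

Overall ratio R = 3.5625 × 1.7333 × 0.33803 = 2.0873.
Input torque = output torque / R = 1870.7 / 2.0873 = 896.22 N·m.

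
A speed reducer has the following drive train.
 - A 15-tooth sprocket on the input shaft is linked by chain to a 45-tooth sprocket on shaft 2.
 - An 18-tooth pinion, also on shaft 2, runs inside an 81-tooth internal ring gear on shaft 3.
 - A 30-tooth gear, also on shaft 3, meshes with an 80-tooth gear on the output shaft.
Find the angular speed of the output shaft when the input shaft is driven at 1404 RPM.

Chain: ratio = 45/15 = 3, so shaft 2 turns at 1404 / 3 = 468 RPM.
Internal gear: ratio = 81/18 = 4.5, so shaft 3 turns at 468 / 4.5 = 104 RPM.
Gear mesh: ratio = 80/30 = 2.6667, so the output shaft turns at 104 / 2.6667 = 39 RPM.

39 RPM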